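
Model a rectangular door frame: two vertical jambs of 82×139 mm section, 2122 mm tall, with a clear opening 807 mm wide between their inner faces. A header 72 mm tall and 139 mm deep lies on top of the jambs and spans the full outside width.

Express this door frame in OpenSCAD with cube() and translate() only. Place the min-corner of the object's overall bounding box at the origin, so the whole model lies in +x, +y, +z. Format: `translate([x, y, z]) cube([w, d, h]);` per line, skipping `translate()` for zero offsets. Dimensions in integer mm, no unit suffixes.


cube([82, 139, 2122]);
translate([889, 0, 0]) cube([82, 139, 2122]);
translate([0, 0, 2122]) cube([971, 139, 72]);


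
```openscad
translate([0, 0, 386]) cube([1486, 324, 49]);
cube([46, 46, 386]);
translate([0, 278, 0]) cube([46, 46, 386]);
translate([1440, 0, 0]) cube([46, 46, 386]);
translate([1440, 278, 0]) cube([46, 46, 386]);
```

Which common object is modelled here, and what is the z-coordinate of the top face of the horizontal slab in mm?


A bench. The seat-top height is 435 mm.

A long slab on four corner posts — a bench. The slab sits at z = 386 with thickness 49, so the top is 386 + 49 = 435 mm.


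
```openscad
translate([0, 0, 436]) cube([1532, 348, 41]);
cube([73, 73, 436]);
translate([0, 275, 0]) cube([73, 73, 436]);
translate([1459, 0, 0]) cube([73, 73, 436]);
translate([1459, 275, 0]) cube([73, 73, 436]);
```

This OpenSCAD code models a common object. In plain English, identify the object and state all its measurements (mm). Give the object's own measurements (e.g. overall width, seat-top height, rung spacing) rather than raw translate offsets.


A bench: a 1532×348 mm seat slab, 41 mm thick, top at z = 477 mm, on four 73×73 mm square legs flush with the seat corners and standing on z = 0.


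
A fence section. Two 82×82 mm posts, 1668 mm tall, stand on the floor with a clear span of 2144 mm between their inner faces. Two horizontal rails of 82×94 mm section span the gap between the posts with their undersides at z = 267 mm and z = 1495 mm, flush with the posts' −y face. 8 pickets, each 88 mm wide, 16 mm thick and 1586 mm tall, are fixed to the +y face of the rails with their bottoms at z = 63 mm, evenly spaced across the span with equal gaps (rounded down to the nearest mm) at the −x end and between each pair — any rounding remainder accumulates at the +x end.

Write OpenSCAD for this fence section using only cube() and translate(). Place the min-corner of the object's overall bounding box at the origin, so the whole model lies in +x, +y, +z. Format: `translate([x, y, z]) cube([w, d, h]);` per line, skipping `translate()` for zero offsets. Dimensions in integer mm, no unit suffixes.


cube([82, 82, 1668]);
translate([2226, 0, 0]) cube([82, 82, 1668]);
translate([82, 0, 267]) cube([2144, 82, 94]);
translate([82, 0, 1495]) cube([2144, 82, 94]);
translate([242, 82, 63]) cube([88, 16, 1586]);
translate([490, 82, 63]) cube([88, 16, 1586]);
translate([738, 82, 63]) cube([88, 16, 1586]);
translate([986, 82, 63]) cube([88, 16, 1586]);
translate([1234, 82, 63]) cube([88, 16, 1586]);
translate([1482, 82, 63]) cube([88, 16, 1586]);
translate([1730, 82, 63]) cube([88, 16, 1586]);
translate([1978, 82, 63]) cube([88, 16, 1586]);


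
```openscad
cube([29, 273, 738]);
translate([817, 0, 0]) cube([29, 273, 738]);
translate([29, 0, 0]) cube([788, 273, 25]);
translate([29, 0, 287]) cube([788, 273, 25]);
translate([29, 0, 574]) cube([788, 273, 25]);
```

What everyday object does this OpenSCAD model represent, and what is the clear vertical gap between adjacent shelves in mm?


A bookshelf. The clear shelf gap is 262 mm.

Two tall side panels with 3 horizontal boards between them — a bookshelf. The first two shelf undersides are at z = 0 and z = 287; with shelf thickness 25, the clear gap is 287 − 0 − 25 = 262 mm.


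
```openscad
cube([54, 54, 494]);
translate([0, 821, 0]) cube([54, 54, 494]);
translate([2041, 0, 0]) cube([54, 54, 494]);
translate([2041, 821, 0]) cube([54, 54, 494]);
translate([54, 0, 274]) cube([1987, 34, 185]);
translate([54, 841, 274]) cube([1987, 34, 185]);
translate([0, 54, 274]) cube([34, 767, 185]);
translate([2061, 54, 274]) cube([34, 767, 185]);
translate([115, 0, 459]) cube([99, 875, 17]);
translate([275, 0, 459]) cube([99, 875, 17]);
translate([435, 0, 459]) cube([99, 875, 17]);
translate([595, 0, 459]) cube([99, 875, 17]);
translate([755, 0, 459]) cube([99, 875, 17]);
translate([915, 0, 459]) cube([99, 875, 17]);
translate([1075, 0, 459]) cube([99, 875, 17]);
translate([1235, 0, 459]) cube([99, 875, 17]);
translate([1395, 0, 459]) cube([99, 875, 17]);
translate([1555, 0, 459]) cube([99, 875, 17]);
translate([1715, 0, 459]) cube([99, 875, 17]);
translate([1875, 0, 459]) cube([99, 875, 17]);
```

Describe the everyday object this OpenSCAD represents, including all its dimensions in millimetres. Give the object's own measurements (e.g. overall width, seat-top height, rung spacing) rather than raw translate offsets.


A bed frame 2095 mm long (x) by 875 mm wide (y). Four 54×54 mm corner posts, 494 mm tall, at the corners of the footprint. Four rails of 34 mm thickness and 185 mm height run between adjacent posts with their undersides at z = 274 mm, their outer faces flush with the outside of the frame (the two x-running rails run between the posts' inner faces; the two y-running rails run between the posts' inner faces). 12 slats, each 99 mm wide (x) and 17 mm thick, lie across the top of the two x-running rails, running the full 875 mm width of the frame in y; along x they sit between the end posts with a 61 mm gap after the −x posts and between neighbouring slats, leaving 67 mm before the +x posts.


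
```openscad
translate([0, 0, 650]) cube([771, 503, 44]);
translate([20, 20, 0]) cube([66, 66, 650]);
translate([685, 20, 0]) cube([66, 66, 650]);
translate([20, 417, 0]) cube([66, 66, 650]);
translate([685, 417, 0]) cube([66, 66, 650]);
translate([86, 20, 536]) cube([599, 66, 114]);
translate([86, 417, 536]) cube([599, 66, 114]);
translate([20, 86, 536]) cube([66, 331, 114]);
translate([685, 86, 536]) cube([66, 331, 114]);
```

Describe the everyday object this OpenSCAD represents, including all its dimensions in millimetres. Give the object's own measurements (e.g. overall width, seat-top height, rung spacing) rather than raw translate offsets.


A rectangular dining table. The top is 771×503×44 mm with its upper surface at z = 694 mm. It stands on four 66×66 mm square legs, each inset 20 mm from the nearest pair of top edges, running from the floor to the underside of the top. Four apron rails, 66 mm thick and 114 mm tall, run between adjacent legs with their top edges flush with the underside of the top and their outer faces flush with the legs' outer faces.


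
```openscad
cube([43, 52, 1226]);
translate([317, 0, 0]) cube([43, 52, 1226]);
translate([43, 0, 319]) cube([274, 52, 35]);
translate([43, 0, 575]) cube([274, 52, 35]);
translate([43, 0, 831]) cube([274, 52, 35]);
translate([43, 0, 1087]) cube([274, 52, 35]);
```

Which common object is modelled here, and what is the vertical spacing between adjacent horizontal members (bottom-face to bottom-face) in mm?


A ladder. The rung spacing is 256 mm.

Two tall 43×52 posts with 4 short bars between them — a ladder. Adjacent rungs sit at z = 319 and z = 575, so the spacing is 575 − 319 = 256 mm.


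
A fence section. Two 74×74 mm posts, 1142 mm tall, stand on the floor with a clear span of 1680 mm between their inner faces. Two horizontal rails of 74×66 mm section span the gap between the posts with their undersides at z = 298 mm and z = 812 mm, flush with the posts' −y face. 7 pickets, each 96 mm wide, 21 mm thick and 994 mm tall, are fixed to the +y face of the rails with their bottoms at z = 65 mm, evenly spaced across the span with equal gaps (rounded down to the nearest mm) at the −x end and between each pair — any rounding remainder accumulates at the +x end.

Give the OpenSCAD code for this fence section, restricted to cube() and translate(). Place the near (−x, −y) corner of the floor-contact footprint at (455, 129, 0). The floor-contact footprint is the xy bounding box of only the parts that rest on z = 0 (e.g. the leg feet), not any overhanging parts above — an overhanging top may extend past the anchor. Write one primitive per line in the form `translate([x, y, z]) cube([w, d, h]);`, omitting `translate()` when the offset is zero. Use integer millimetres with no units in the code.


translate([455, 129, 0]) cube([74, 74, 1142]);
translate([2209, 129, 0]) cube([74, 74, 1142]);
translate([529, 129, 298]) cube([1680, 74, 66]);
translate([529, 129, 812]) cube([1680, 74, 66]);
translate([655, 203, 65]) cube([96, 21, 994]);
translate([877, 203, 65]) cube([96, 21, 994]);
translate([1099, 203, 65]) cube([96, 21, 994]);
translate([1321, 203, 65]) cube([96, 21, 994]);
translate([1543, 203, 65]) cube([96, 21, 994]);
translate([1765, 203, 65]) cube([96, 21, 994]);
translate([1987, 203, 65]) cube([96, 21, 994]);


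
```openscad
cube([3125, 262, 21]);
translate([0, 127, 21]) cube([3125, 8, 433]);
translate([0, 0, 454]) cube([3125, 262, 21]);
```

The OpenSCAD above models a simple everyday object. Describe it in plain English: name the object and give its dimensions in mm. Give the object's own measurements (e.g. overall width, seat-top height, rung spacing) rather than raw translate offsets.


An I-beam lying along x, 3125 mm long. Overall section height 475 mm. Two flanges 262 mm wide (y) and 21 mm thick, one on the floor and one at the top; a web 8 mm thick runs between them, centred on the flange width.


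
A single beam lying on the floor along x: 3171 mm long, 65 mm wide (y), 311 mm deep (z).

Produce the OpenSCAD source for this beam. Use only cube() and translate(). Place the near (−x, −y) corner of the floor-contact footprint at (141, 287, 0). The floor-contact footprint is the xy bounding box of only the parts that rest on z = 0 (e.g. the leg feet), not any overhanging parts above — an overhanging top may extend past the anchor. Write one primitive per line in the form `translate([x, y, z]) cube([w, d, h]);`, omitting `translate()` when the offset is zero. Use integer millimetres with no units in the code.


translate([141, 287, 0]) cube([3171, 65, 311]);


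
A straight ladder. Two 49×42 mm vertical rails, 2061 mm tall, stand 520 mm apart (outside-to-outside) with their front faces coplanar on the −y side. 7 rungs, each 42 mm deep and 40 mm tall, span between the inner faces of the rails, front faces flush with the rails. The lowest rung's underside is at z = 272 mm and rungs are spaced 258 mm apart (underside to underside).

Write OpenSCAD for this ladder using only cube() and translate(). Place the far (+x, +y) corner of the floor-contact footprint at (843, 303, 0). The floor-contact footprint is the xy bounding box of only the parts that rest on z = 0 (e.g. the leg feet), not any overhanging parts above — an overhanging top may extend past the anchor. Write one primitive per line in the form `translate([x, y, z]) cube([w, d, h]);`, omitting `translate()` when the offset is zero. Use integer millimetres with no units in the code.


// rung span = 520 - 2*49 = 422
// rung[k] z = 272 + k*258
translate([323, 261, 0]) cube([49, 42, 2061]);
translate([794, 261, 0]) cube([49, 42, 2061]);
translate([372, 261, 272]) cube([422, 42, 40]);
translate([372, 261, 530]) cube([422, 42, 40]);
translate([372, 261, 788]) cube([422, 42, 40]);
translate([372, 261, 1046]) cube([422, 42, 40]);
translate([372, 261, 1304]) cube([422, 42, 40]);
translate([372, 261, 1562]) cube([422, 42, 40]);
translate([372, 261, 1820]) cube([422, 42, 40]);


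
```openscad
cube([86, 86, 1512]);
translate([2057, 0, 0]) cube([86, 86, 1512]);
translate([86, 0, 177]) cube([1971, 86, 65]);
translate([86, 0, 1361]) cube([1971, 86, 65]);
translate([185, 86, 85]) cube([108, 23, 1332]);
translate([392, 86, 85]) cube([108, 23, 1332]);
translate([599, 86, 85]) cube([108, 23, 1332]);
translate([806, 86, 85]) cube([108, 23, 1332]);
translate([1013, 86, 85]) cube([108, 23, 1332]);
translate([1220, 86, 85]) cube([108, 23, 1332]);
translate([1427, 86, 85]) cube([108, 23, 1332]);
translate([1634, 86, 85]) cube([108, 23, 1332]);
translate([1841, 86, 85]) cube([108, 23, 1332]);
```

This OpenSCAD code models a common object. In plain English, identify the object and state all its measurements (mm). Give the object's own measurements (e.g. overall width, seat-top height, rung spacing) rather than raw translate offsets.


A fence section. Two 86×86 mm posts, 1512 mm tall, stand on the floor with a clear span of 1971 mm between their inner faces. Two horizontal rails of 86×65 mm section span the gap between the posts with their undersides at z = 177 mm and z = 1361 mm, flush with the posts' −y face. 9 pickets, each 108 mm wide, 23 mm thick and 1332 mm tall, are fixed to the +y face of the rails with their bottoms at z = 85 mm, spaced across the span with a 99 mm gap after the −x post and between neighbouring pickets, with 108 mm left before the +x post.


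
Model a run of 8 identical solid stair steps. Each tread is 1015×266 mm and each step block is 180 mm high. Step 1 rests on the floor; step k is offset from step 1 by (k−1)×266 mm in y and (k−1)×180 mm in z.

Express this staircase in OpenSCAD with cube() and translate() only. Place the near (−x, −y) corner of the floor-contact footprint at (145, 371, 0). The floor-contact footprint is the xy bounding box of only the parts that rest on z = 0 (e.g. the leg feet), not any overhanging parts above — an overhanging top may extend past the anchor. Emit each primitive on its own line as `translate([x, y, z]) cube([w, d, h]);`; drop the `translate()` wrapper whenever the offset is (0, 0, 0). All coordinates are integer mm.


translate([145, 371, 0]) cube([1015, 266, 180]);
translate([145, 637, 180]) cube([1015, 266, 180]);
translate([145, 903, 360]) cube([1015, 266, 180]);
translate([145, 1169, 540]) cube([1015, 266, 180]);
translate([145, 1435, 720]) cube([1015, 266, 180]);
translate([145, 1701, 900]) cube([1015, 266, 180]);
translate([145, 1967, 1080]) cube([1015, 266, 180]);
translate([145, 2233, 1260]) cube([1015, 266, 180]);


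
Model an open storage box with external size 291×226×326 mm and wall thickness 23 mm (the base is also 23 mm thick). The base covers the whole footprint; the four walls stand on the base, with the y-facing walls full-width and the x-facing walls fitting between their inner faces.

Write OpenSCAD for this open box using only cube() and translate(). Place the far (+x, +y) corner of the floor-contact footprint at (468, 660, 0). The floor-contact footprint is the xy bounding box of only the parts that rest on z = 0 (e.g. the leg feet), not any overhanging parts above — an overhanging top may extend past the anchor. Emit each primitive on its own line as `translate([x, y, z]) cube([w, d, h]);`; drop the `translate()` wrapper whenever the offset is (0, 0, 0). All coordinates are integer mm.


translate([177, 434, 0]) cube([291, 226, 23]);
translate([177, 434, 23]) cube([291, 23, 303]);
translate([177, 637, 23]) cube([291, 23, 303]);
translate([177, 457, 23]) cube([23, 180, 303]);
translate([445, 457, 23]) cube([23, 180, 303]);


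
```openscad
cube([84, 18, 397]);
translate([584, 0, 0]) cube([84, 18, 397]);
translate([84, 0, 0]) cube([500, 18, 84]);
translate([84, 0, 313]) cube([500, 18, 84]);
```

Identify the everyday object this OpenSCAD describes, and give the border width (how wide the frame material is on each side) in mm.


A picture frame. The border width is 84 mm.

Four thin pieces enclosing a rectangular opening — a picture frame. The two full-height stiles are 397 mm tall; the top rail sits at z = 313 and is 84 mm tall, so the border above the opening is 397 − 313 = 84 mm, matching the stile x-width.


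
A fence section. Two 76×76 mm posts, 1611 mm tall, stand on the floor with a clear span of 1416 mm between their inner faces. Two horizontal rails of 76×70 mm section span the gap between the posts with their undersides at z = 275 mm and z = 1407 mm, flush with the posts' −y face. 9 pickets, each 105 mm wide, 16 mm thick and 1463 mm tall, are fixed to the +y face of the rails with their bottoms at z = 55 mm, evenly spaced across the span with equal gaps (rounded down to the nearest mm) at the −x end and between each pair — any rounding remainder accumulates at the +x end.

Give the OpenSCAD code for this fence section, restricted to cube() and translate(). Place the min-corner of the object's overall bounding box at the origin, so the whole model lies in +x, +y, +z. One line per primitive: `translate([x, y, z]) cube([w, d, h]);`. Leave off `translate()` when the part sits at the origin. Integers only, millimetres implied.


cube([76, 76, 1611]);
translate([1492, 0, 0]) cube([76, 76, 1611]);
translate([76, 0, 275]) cube([1416, 76, 70]);
translate([76, 0, 1407]) cube([1416, 76, 70]);
translate([123, 76, 55]) cube([105, 16, 1463]);
translate([275, 76, 55]) cube([105, 16, 1463]);
translate([427, 76, 55]) cube([105, 16, 1463]);
translate([579, 76, 55]) cube([105, 16, 1463]);
translate([731, 76, 55]) cube([105, 16, 1463]);
translate([883, 76, 55]) cube([105, 16, 1463]);
translate([1035, 76, 55]) cube([105, 16, 1463]);
translate([1187, 76, 55]) cube([105, 16, 1463]);
translate([1339, 76, 55]) cube([105, 16, 1463]);


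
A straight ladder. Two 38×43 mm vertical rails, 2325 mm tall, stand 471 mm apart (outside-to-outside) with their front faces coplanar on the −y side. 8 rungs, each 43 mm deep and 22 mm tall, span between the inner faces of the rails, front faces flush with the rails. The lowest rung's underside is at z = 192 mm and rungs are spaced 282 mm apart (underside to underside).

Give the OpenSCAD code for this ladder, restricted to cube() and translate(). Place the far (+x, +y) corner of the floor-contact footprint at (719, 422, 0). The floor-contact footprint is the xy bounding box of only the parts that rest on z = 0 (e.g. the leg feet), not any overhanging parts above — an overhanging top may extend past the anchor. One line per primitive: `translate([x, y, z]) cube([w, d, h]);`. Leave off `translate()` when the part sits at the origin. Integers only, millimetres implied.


// rung span = 471 - 2*38 = 395
// rung[k] z = 192 + k*282
translate([248, 379, 0]) cube([38, 43, 2325]);
translate([681, 379, 0]) cube([38, 43, 2325]);
translate([286, 379, 192]) cube([395, 43, 22]);
translate([286, 379, 474]) cube([395, 43, 22]);
translate([286, 379, 756]) cube([395, 43, 22]);
translate([286, 379, 1038]) cube([395, 43, 22]);
translate([286, 379, 1320]) cube([395, 43, 22]);
translate([286, 379, 1602]) cube([395, 43, 22]);
translate([286, 379, 1884]) cube([395, 43, 22]);
translate([286, 379, 2166]) cube([395, 43, 22]);


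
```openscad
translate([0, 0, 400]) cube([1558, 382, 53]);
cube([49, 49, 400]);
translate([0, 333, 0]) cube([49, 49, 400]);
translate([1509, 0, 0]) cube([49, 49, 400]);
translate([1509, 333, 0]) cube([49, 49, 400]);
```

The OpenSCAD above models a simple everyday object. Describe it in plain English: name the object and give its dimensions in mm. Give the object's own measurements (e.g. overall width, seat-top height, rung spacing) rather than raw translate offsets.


A bench: a 1558×382 mm seat slab, 53 mm thick, top at z = 453 mm, on four 49×49 mm square legs flush with the seat corners and standing on z = 0.


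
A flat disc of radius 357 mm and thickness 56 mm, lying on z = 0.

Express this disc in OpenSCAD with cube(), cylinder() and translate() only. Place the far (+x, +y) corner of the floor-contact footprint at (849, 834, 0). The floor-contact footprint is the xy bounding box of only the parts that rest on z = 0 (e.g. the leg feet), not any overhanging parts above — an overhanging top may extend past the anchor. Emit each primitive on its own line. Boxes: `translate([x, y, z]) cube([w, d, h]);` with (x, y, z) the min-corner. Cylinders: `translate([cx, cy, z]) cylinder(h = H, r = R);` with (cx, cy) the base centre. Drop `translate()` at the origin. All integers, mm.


translate([492, 477, 0]) cylinder(h = 56, r = 357);


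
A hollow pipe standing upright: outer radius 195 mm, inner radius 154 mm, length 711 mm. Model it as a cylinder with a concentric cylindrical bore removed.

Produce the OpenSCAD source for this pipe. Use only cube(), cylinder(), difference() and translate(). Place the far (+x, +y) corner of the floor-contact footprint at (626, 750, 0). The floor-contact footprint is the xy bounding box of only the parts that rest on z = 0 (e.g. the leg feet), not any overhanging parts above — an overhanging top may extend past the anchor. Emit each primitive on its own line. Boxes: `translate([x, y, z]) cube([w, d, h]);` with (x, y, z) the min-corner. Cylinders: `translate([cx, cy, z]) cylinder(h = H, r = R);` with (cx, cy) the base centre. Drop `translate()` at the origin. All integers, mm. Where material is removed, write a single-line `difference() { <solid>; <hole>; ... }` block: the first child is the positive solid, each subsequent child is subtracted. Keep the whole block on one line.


difference() { translate([431, 555, 0]) cylinder(h = 711, r = 195); translate([431, 555, 0]) cylinder(h = 711, r = 154); }


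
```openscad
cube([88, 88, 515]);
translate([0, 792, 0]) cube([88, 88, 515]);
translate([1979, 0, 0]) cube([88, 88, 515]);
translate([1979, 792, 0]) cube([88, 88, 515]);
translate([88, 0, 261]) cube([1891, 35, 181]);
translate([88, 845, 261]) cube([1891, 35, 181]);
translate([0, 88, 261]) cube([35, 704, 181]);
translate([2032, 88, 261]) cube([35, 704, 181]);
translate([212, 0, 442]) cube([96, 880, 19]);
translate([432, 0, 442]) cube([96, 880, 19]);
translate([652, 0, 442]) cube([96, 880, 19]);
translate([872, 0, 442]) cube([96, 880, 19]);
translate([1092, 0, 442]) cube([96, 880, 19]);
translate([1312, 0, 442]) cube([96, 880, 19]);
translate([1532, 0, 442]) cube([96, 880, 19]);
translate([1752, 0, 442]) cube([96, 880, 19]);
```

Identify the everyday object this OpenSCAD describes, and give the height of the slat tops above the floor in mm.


A bed frame. The slat-top height is 461 mm.

Four posts, four rails, and a row of slats — a bed frame. Slats sit on the rails at z = 261 + 181 = 442; with slat thickness 19, the top is 461 mm.


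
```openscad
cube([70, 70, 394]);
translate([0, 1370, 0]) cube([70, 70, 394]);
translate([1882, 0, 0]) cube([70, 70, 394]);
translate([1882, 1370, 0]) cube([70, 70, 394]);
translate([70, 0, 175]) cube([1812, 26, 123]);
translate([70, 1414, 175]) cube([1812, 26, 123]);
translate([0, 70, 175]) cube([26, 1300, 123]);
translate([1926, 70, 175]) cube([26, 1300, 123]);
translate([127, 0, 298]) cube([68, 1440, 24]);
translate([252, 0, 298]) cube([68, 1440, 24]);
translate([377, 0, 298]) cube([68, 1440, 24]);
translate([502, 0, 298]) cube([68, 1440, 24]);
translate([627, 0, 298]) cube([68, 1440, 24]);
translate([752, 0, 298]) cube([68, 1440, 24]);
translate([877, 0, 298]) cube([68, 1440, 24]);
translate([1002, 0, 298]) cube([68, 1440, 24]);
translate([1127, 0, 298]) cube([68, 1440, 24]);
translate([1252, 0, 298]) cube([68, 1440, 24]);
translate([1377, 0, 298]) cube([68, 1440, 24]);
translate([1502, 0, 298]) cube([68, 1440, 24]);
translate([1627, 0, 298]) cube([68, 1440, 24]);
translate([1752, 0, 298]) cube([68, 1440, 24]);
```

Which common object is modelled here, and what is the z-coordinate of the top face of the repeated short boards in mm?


A bed frame. The slat-top height is 322 mm.

Four posts, four rails, and a row of slats — a bed frame. Slats sit on the rails at z = 175 + 123 = 298; with slat thickness 24, the top is 322 mm.


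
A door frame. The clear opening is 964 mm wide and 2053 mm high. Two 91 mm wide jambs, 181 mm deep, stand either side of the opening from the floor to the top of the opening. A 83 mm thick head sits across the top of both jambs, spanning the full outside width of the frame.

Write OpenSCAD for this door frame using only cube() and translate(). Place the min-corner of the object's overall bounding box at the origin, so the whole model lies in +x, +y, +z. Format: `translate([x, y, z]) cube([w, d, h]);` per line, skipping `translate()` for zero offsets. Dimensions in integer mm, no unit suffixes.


cube([91, 181, 2053]);
translate([1055, 0, 0]) cube([91, 181, 2053]);
translate([0, 0, 2053]) cube([1146, 181, 83]);


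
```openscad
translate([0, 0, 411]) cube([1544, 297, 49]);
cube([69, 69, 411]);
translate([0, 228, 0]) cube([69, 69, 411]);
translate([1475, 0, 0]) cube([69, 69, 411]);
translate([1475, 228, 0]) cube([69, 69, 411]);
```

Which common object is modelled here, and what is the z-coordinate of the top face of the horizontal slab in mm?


A bench. The seat-top height is 460 mm.

A long slab on four corner posts — a bench. The slab sits at z = 411 with thickness 49, so the top is 411 + 49 = 460 mm.


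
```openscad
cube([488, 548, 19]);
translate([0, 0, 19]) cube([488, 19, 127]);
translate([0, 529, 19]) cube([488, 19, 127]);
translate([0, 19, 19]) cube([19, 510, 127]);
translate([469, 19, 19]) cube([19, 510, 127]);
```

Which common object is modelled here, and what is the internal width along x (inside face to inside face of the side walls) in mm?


An open box. The internal width is 450 mm.

A 488×548 base slab with four walls standing on it — an open box. The base is 488 mm wide and the walls are 19 mm thick, so the internal width is 488 − 2 × 19 = 450 mm.


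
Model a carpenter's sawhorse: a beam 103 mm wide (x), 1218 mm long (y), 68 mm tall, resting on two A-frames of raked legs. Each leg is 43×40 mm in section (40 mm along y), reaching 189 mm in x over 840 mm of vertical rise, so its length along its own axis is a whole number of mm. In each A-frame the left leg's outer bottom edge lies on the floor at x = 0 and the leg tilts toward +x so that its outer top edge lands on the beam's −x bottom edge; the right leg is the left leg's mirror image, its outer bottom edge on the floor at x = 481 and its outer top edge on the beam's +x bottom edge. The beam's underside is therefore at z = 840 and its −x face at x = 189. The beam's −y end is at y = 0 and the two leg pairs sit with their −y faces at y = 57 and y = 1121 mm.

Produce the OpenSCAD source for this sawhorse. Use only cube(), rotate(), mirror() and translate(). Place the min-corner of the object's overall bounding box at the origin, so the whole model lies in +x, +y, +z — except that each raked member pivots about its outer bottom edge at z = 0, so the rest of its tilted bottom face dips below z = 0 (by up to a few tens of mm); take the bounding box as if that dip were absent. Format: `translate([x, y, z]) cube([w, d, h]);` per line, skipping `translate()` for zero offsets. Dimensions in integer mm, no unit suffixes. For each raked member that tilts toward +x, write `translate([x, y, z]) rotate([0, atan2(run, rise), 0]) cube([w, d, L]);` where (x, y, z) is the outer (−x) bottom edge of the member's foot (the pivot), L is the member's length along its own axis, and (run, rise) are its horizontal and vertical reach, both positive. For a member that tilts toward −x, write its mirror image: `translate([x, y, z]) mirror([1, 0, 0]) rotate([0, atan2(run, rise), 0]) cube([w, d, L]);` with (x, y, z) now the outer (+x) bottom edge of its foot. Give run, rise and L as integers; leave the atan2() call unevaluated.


// leg length = √(189² + 840²) = 861
// right-leg outer foot x = 2·189 + 103 = 481
// beam min-corner = (189, 0, 840)
translate([189, 0, 840]) cube([103, 1218, 68]);
translate([0, 57, 0]) rotate([0, atan2(189, 840), 0]) cube([43, 40, 861]);
translate([481, 57, 0]) mirror([1, 0, 0]) rotate([0, atan2(189, 840), 0]) cube([43, 40, 861]);
translate([0, 1121, 0]) rotate([0, atan2(189, 840), 0]) cube([43, 40, 861]);
translate([481, 1121, 0]) mirror([1, 0, 0]) rotate([0, atan2(189, 840), 0]) cube([43, 40, 861]);


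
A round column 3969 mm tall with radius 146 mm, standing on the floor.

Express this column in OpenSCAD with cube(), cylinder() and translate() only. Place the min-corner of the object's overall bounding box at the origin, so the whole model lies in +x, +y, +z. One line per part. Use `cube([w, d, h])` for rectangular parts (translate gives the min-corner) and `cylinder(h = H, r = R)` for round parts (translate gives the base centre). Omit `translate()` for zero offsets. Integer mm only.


translate([146, 146, 0]) cylinder(h = 3969, r = 146);


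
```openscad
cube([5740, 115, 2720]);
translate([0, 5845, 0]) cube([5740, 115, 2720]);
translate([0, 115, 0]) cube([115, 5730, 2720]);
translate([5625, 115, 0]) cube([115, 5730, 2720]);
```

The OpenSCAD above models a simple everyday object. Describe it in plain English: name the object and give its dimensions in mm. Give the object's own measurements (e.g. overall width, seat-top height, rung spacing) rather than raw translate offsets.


The wall frame of a small rectangular building: four walls, each 2720 mm tall and 115 mm thick, enclosing a footprint 5740 mm (x) by 5960 mm (y) outside-to-outside, with no floor or roof. The front and back walls (the −y and +y sides) span the full width; the two side walls fit between them.


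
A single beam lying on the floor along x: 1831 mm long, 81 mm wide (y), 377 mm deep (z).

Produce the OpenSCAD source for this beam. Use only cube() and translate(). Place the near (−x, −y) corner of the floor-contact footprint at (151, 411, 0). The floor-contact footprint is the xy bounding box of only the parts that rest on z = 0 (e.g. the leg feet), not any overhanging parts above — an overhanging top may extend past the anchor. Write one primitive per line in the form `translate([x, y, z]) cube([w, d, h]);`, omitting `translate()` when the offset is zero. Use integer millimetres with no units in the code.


translate([151, 411, 0]) cube([1831, 81, 377]);


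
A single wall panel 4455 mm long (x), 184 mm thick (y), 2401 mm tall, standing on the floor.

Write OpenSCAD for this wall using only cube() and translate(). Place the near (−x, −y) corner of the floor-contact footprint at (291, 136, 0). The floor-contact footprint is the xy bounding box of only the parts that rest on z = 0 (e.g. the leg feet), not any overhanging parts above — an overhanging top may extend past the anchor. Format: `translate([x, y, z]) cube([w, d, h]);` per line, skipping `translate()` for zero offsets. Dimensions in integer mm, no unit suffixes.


translate([291, 136, 0]) cube([4455, 184, 2401]);


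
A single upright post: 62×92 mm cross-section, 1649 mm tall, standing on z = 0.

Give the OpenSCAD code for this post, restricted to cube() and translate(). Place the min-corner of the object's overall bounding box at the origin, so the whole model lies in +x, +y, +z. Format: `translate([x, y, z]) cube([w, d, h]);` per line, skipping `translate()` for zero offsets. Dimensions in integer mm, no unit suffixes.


cube([62, 92, 1649]);


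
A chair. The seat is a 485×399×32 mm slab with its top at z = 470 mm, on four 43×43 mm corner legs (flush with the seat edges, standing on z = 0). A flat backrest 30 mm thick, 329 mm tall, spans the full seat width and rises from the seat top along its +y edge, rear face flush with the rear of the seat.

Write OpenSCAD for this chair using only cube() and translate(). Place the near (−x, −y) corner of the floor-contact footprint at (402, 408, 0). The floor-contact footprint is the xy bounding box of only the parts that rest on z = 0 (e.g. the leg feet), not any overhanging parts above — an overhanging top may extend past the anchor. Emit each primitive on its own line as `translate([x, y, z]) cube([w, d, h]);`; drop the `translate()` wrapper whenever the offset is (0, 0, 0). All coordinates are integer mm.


// leg_h = 470 - 32 = 438
translate([402, 408, 438]) cube([485, 399, 32]);
translate([402, 408, 0]) cube([43, 43, 438]);
translate([844, 408, 0]) cube([43, 43, 438]);
translate([402, 764, 0]) cube([43, 43, 438]);
translate([844, 764, 0]) cube([43, 43, 438]);
translate([402, 777, 470]) cube([485, 30, 329]);


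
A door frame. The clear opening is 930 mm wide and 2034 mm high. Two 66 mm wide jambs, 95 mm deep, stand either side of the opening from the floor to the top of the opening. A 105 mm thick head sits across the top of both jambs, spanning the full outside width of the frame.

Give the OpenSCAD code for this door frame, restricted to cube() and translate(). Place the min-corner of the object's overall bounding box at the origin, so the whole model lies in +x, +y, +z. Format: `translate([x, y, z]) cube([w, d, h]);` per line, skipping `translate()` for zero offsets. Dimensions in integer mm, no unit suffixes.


cube([66, 95, 2034]);
translate([996, 0, 0]) cube([66, 95, 2034]);
translate([0, 0, 2034]) cube([1062, 95, 105]);


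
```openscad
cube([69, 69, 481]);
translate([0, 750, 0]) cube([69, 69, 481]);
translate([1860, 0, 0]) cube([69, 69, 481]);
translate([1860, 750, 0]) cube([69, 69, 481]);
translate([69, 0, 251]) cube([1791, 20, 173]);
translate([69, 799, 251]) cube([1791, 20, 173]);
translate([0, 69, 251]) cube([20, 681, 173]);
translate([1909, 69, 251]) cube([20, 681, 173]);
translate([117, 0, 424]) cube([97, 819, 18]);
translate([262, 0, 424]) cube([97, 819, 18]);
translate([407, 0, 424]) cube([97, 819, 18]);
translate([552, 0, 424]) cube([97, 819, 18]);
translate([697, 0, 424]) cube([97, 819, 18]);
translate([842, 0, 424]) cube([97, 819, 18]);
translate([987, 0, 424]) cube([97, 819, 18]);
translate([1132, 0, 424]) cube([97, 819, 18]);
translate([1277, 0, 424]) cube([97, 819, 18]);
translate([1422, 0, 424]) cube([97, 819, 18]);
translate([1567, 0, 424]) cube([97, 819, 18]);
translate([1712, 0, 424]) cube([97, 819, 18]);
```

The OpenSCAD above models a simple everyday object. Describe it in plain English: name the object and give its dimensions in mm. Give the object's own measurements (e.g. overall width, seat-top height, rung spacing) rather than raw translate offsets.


A bed frame 1929 mm long (x) by 819 mm wide (y). Four 69×69 mm corner posts, 481 mm tall, at the corners of the footprint. Four rails of 20 mm thickness and 173 mm height run between adjacent posts with their undersides at z = 251 mm, their outer faces flush with the outside of the frame (the two x-running rails run between the posts' inner faces; the two y-running rails run between the posts' inner faces). 12 slats, each 97 mm wide (x) and 18 mm thick, lie across the top of the two x-running rails, running the full 819 mm width of the frame in y; along x they sit between the end posts with a 48 mm gap after the −x posts and between neighbouring slats, leaving 51 mm before the +x posts.


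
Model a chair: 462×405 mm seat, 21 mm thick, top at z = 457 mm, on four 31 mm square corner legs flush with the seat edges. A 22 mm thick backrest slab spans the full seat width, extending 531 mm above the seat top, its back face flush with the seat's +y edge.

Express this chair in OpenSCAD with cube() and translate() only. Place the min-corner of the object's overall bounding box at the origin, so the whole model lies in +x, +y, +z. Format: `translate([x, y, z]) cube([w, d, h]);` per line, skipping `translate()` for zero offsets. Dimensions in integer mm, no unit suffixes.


translate([0, 0, 436]) cube([462, 405, 21]);
cube([31, 31, 436]);
translate([431, 0, 0]) cube([31, 31, 436]);
translate([0, 374, 0]) cube([31, 31, 436]);
translate([431, 374, 0]) cube([31, 31, 436]);
translate([0, 383, 457]) cube([462, 22, 531]);


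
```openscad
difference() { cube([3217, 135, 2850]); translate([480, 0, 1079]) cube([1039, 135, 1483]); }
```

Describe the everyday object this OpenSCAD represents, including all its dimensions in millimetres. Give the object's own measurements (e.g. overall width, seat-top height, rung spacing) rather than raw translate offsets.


A wall 3217 mm long (x), 135 mm thick (y), 2850 mm tall, with a rectangular window opening cut through it. The opening is 1039 mm wide and 1483 mm tall; its sill is at z = 1079 mm and its near (−x) edge is 480 mm from the wall's −x end. The opening passes through the full wall thickness.


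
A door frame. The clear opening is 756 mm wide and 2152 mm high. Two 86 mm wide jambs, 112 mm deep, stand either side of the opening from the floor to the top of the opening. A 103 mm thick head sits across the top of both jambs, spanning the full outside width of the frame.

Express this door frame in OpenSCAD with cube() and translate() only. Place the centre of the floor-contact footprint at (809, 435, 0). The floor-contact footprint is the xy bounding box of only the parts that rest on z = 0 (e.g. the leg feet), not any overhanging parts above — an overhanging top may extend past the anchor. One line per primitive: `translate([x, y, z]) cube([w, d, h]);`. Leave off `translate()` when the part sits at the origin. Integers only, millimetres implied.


translate([345, 379, 0]) cube([86, 112, 2152]);
translate([1187, 379, 0]) cube([86, 112, 2152]);
translate([345, 379, 2152]) cube([928, 112, 103]);


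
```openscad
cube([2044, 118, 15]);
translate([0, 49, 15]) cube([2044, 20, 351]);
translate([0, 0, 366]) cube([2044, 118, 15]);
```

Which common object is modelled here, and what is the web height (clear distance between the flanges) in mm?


An I-beam. The web height is 351 mm.

Two wide flanges with a thin centred web — an I-beam. Overall 381 mm minus two 15 mm flanges gives a web of 381 − 2·15 = 351 mm.


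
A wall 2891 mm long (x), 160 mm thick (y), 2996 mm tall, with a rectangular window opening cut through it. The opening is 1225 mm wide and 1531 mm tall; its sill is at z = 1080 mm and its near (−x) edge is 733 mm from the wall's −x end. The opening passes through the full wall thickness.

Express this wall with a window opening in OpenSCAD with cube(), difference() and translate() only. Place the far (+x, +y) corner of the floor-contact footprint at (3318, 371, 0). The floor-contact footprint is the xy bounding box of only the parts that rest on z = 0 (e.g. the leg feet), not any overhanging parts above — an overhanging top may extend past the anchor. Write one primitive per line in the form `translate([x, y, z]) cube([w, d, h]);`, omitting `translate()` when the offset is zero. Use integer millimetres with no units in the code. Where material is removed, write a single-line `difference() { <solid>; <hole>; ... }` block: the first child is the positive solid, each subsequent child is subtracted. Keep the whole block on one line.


difference() { translate([427, 211, 0]) cube([2891, 160, 2996]); translate([1160, 211, 1080]) cube([1225, 160, 1531]); }


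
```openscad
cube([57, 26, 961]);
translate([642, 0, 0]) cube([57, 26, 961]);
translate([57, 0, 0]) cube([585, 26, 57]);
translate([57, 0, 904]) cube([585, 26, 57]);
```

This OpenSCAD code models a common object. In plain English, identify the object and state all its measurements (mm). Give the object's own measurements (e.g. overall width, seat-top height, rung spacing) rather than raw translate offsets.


A rectangular picture frame lying in the x–z plane (depth along y). The opening is 585 mm wide (x) by 847 mm tall (z), surrounded by a border 57 mm wide on all four sides. The frame is 26 mm deep and is made of two full-height vertical stiles with two horizontal rails fitted between them.


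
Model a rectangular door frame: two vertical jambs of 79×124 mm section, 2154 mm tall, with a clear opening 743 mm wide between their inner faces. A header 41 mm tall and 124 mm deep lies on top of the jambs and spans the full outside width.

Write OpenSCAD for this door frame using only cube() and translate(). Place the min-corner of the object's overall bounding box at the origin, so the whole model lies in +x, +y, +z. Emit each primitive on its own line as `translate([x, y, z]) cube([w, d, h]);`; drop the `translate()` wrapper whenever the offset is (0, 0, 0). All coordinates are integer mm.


cube([79, 124, 2154]);
translate([822, 0, 0]) cube([79, 124, 2154]);
translate([0, 0, 2154]) cube([901, 124, 41]);


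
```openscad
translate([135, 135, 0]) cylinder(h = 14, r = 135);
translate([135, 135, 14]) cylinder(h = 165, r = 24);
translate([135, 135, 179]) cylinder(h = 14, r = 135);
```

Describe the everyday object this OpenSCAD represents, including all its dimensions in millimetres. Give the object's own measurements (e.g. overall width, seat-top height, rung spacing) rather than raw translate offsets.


A spool: two coaxial disc flanges of radius 135 mm and thickness 14 mm, joined by a core cylinder of radius 24 mm and height 165 mm. The lower flange rests on z = 0 and the three cylinders share a vertical axis.
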